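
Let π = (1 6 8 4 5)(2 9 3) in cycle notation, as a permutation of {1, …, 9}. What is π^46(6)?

6 lies in the 5-cycle (1 6 8 4 5).
Powers repeat with period 5 on this cycle, and 46 mod 5 = 1, so π^46(6) = π^1(6).
Stepping 1 place around the cycle: 6 → 8.

8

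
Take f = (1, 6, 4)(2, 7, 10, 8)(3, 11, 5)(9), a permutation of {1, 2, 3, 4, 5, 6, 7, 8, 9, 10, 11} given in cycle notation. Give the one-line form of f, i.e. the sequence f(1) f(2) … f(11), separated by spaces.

Reading each image from the cycles: 1↦6, 2↦7, 3↦11, 4↦1, 5↦3, 6↦4, 7↦10, 8↦2, 9↦9, 10↦8, 11↦5.
So the one-line form is 6 7 11 1 3 4 10 2 9 8 5.

6 7 11 1 3 4 10 2 9 8 5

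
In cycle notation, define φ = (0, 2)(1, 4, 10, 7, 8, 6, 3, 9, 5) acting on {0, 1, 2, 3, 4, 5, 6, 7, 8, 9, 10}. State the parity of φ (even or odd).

odd

The cycle lengths are 9, 2.
A cycle is odd iff its length is even; φ has 1 even-length cycle, so sgn(φ) = (−1)^1 and φ is odd.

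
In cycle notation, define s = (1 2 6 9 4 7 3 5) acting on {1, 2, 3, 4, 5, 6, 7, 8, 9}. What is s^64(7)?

7 lies in the 8-cycle (1 2 6 9 4 7 3 5).
Since the cycle has length 8, s^64 acts on it the same as s^0 (64 mod 8 = 0).
So s^64(7) = 7.

7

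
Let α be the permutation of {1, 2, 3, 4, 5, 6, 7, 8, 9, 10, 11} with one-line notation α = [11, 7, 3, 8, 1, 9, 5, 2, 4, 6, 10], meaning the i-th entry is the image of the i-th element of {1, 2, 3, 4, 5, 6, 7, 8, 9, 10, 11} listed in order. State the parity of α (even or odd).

odd

In disjoint-cycle form the cycle lengths are 10, 1.
A cycle is odd iff its length is even; α has 1 even-length cycle, so sgn(α) = (−1)^1 and α is odd.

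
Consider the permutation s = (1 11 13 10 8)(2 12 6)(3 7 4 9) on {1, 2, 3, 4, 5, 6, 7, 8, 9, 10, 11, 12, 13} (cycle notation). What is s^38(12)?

12 lies in the 3-cycle (2 12 6).
Since the cycle has length 3, s^38 acts on it the same as s^2 (38 mod 3 = 2).
Advancing 2 steps from 12: 12 → 6 → 2.

2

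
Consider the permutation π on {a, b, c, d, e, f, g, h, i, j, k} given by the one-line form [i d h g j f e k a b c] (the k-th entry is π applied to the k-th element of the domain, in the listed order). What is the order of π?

30

Writing π as disjoint cycles, the cycle lengths are 5, 3, 2, 1.
The order is lcm(5, 3, 2) = 30.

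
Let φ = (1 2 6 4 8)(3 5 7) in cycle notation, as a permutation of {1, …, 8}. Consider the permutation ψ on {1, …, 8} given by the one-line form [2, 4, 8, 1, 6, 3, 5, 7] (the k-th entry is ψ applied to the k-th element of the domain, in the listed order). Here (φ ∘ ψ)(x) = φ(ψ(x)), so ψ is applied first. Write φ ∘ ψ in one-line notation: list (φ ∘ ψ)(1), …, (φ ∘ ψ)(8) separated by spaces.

(φ ∘ ψ)(x) = φ(ψ(x)). Computing each image: φ(ψ(1)) = φ(2) = 6, φ(ψ(2)) = φ(4) = 8, φ(ψ(3)) = φ(8) = 1, φ(ψ(4)) = φ(1) = 2, φ(ψ(5)) = φ(6) = 4, φ(ψ(6)) = φ(3) = 5, φ(ψ(7)) = φ(5) = 7, φ(ψ(8)) = φ(7) = 3.
Hence φ ∘ ψ = [6 8 1 2 4 5 7 3].

6 8 1 2 4 5 7 3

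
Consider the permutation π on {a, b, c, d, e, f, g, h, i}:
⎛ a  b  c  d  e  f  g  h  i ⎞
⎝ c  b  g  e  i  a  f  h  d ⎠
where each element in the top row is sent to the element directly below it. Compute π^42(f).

Tracing f → a → … returns to f after 4 steps, so f lies in a 4-cycle (a c g f).
On a 4-cycle, π^4 is the identity, so π^42 = π^2 there (42 ≡ 2 mod 4).
Advancing 2 steps from f: f → a → c.

c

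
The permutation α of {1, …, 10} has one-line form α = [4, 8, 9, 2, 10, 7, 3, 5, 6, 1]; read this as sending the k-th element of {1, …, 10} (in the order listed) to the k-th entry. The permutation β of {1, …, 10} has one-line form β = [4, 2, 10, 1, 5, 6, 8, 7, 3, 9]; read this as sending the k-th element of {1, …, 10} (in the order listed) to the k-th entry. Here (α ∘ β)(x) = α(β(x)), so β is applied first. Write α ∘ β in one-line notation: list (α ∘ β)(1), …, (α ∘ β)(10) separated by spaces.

(α ∘ β)(x) = α(β(x)). Computing each image: α(β(1)) = α(4) = 2, α(β(2)) = α(2) = 8, α(β(3)) = α(10) = 1, α(β(4)) = α(1) = 4, α(β(5)) = α(5) = 10, α(β(6)) = α(6) = 7, α(β(7)) = α(8) = 5, α(β(8)) = α(7) = 3, α(β(9)) = α(3) = 9, α(β(10)) = α(9) = 6.
Hence α ∘ β = [2 8 1 4 10 7 5 3 9 6].

2 8 1 4 10 7 5 3 9 6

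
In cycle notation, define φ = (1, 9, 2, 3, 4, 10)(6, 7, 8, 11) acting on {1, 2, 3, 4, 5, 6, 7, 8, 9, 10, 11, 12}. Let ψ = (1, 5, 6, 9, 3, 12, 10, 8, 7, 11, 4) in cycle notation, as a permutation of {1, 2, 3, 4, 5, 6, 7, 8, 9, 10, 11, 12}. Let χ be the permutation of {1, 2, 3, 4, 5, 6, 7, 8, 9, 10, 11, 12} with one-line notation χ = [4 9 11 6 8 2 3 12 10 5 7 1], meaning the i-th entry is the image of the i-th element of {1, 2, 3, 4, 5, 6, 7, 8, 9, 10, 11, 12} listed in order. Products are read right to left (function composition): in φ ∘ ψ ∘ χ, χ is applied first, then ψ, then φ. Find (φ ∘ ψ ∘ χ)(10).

7

(φ ∘ ψ ∘ χ)(10) = φ(ψ(χ(10))). χ(10) = 5, then ψ(5) = 6, then φ(6) = 7, so the result is 7.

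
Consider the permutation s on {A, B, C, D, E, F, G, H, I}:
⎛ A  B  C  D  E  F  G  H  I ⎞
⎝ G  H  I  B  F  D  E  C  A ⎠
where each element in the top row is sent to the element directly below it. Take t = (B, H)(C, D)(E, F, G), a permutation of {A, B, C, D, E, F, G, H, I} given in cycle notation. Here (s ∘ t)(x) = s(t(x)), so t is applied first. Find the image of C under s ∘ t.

(s ∘ t)(C) = s(t(C)). t(C) = D, then s(D) = B. So (s ∘ t)(C) = B.

B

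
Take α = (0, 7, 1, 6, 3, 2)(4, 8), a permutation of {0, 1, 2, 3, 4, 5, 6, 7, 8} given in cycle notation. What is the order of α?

The disjoint cycles have lengths 6, 2, 1.
The order of α is the least common multiple of its cycle lengths: lcm(6, 2) = 6.

6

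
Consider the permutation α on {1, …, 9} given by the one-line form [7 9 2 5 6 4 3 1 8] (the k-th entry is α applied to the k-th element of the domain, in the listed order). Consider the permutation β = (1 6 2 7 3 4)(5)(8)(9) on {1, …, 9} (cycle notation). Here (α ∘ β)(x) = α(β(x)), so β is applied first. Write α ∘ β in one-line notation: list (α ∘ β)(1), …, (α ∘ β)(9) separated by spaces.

4 3 5 7 6 9 2 1 8

(α ∘ β)(x) = α(β(x)). Computing each image: α(β(1)) = α(6) = 4, α(β(2)) = α(7) = 3, α(β(3)) = α(4) = 5, α(β(4)) = α(1) = 7, α(β(5)) = α(5) = 6, α(β(6)) = α(2) = 9, α(β(7)) = α(3) = 2, α(β(8)) = α(8) = 1, α(β(9)) = α(9) = 8.
Hence α ∘ β = [4 3 5 7 6 9 2 1 8].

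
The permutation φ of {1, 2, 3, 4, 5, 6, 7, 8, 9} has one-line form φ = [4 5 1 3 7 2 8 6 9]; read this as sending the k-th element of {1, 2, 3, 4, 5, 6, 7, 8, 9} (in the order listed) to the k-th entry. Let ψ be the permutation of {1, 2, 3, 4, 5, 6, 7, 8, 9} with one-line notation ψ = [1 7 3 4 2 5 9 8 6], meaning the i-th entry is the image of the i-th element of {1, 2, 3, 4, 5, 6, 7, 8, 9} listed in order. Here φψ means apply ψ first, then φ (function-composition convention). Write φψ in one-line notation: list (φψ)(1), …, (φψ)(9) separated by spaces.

4 8 1 3 5 7 9 6 2

Chase each element through ψ then φ: 1 → 1 → 4; 2 → 7 → 8; 3 → 3 → 1; 4 → 4 → 3; 5 → 2 → 5; 6 → 5 → 7; 7 → 9 → 9; 8 → 8 → 6; 9 → 6 → 2.
So φψ in one-line form is 4 8 1 3 5 7 9 6 2.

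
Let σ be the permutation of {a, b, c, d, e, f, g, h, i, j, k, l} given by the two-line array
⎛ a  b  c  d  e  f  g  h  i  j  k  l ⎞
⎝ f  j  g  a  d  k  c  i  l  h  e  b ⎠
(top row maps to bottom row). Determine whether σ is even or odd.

In disjoint-cycle form the cycle lengths are 5, 5, 2.
A cycle of length ℓ contributes ℓ−1 transpositions, so σ is a product of 4 + 4 + 1 = 9 transpositions — odd.

odd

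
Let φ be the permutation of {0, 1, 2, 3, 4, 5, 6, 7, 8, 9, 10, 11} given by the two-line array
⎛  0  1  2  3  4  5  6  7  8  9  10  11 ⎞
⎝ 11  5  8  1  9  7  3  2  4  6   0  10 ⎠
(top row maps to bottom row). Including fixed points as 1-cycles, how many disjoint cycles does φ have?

The cycle decomposition is (0, 11, 10)(1, 5, 7, 2, 8, 4, 9, 6, 3), which has 2 cycles (counting 1-cycles).

2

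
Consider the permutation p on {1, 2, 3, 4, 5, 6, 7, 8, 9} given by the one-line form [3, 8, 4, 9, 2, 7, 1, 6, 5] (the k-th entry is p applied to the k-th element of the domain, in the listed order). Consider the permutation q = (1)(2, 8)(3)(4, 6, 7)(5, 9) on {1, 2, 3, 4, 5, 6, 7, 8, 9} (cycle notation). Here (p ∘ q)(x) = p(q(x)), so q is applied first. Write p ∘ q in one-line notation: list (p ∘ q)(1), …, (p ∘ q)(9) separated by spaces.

(p ∘ q)(x) = p(q(x)). Computing each image: p(q(1)) = p(1) = 3, p(q(2)) = p(8) = 6, p(q(3)) = p(3) = 4, p(q(4)) = p(6) = 7, p(q(5)) = p(9) = 5, p(q(6)) = p(7) = 1, p(q(7)) = p(4) = 9, p(q(8)) = p(2) = 8, p(q(9)) = p(5) = 2.
Hence p ∘ q = [3 6 4 7 5 1 9 8 2].

3 6 4 7 5 1 9 8 2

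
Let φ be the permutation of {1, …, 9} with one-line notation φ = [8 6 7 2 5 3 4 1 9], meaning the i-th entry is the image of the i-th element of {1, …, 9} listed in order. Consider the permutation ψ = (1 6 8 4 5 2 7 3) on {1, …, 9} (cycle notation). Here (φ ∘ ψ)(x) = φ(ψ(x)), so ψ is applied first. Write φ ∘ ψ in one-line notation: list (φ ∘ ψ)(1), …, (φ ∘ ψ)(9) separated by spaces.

(φ ∘ ψ)(x) = φ(ψ(x)). Computing each image: φ(ψ(1)) = φ(6) = 3, φ(ψ(2)) = φ(7) = 4, φ(ψ(3)) = φ(1) = 8, φ(ψ(4)) = φ(5) = 5, φ(ψ(5)) = φ(2) = 6, φ(ψ(6)) = φ(8) = 1, φ(ψ(7)) = φ(3) = 7, φ(ψ(8)) = φ(4) = 2, φ(ψ(9)) = φ(9) = 9.
Hence φ ∘ ψ = [3 4 8 5 6 1 7 2 9].

3 4 8 5 6 1 7 2 9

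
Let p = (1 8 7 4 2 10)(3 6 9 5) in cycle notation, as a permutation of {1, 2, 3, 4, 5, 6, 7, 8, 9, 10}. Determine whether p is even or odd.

The cycle lengths are 6, 4.
A cycle of length ℓ contributes ℓ−1 transpositions, so p is a product of 5 + 3 = 8 transpositions — even.

even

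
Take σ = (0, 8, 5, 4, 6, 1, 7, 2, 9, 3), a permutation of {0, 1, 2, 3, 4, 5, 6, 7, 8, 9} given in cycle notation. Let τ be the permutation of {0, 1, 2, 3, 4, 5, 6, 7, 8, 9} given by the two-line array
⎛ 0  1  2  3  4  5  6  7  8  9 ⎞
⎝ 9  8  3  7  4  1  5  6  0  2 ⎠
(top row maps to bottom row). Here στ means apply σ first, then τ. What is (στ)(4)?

5

σ(4) = 6, then τ(6) = 5; composing gives (στ)(4) = 5.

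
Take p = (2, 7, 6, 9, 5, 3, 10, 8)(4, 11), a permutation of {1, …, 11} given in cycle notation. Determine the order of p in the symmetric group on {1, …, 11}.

The disjoint cycles have lengths 8, 2, 1.
The order of p is the least common multiple of its cycle lengths: lcm(8, 2) = 8.

8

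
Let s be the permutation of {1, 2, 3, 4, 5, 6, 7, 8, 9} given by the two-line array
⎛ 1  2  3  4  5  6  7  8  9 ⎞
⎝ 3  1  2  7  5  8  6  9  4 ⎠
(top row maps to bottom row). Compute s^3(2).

Tracing 2 → 1 → … returns to 2 after 3 steps, so 2 lies in a 3-cycle (1, 3, 2).
Since the cycle has length 3, s^3 acts on it the same as s^0 (3 mod 3 = 0).
So s^3(2) = 2.

2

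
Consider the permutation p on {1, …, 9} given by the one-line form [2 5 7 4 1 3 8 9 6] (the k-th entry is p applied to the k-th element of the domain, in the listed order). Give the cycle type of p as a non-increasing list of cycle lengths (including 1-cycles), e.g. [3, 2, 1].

The disjoint cycles are (1 2 5)(3 7 8 9 6)(4), with lengths 5, 3, 1 in non-increasing order.

[5, 3, 1]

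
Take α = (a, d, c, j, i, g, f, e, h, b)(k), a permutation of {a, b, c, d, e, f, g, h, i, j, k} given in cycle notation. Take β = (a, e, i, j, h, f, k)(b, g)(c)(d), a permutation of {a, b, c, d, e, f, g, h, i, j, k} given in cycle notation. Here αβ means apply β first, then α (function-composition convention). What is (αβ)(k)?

d

β(k) = a, then α(a) = d; composing gives (αβ)(k) = d.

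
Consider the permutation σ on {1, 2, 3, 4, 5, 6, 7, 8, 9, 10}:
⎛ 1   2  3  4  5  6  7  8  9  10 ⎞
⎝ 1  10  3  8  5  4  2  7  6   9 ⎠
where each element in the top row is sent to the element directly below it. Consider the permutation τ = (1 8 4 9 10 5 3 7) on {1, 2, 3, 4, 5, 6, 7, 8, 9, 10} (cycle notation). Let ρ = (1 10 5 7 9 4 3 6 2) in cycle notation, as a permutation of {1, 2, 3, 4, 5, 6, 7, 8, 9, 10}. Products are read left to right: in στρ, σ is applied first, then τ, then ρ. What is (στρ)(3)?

9

(στρ)(3) = ρ(τ(σ(3))). σ(3) = 3, then τ(3) = 7, then ρ(7) = 9, so the result is 9.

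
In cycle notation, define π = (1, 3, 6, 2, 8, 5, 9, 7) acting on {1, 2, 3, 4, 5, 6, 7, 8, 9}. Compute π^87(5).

8

5 lies in the 8-cycle (1, 3, 6, 2, 8, 5, 9, 7).
Since the cycle has length 8, π^87 acts on it the same as π^7 (87 mod 8 = 7).
Advancing 7 steps from 5: 5 → 9 → 7 → 1 → 3 → 6 → 2 → 8.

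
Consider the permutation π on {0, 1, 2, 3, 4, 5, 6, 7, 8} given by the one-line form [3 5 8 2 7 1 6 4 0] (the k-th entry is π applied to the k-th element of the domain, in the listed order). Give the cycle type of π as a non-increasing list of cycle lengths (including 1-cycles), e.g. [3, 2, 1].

The disjoint cycles are (0 3 2 8)(1 5)(4 7)(6), with lengths 4, 2, 2, 1 in non-increasing order.

[4, 2, 2, 1]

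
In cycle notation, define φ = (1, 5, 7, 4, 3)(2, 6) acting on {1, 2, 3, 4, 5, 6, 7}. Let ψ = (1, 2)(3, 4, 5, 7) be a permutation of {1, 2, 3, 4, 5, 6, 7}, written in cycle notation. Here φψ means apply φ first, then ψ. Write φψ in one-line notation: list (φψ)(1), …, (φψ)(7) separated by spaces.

Chase each element through φ then ψ: 1 → 5 → 7; 2 → 6 → 6; 3 → 1 → 2; 4 → 3 → 4; 5 → 7 → 3; 6 → 2 → 1; 7 → 4 → 5.
Collecting the images, φψ = [7 6 2 4 3 1 5].

7 6 2 4 3 1 5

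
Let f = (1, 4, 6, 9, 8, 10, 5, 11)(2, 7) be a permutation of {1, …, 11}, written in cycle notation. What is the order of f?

The cycle type of f is (8, 2, 1).
The order is lcm(8, 2) = 8.

8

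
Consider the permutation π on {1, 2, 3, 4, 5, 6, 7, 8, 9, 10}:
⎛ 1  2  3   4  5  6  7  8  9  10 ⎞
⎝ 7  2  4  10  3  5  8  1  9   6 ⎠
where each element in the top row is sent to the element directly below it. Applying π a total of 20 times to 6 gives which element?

Tracing 6 → 5 → … returns to 6 after 5 steps, so 6 lies in a 5-cycle (3, 4, 10, 6, 5).
On a 5-cycle, π^5 is the identity, so π^20 = π^0 there (20 ≡ 0 mod 5).
So π^20(6) = 6.

6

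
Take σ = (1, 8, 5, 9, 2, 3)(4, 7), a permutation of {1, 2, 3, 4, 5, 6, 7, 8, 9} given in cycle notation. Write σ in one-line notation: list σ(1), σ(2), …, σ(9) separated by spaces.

8 3 1 7 9 6 4 5 2

Reading each image from the cycles: 1↦8, 2↦3, 3↦1, 4↦7, 5↦9, 6↦6, 7↦4, 8↦5, 9↦2.
Listing these in domain order gives 8 3 1 7 9 6 4 5 2.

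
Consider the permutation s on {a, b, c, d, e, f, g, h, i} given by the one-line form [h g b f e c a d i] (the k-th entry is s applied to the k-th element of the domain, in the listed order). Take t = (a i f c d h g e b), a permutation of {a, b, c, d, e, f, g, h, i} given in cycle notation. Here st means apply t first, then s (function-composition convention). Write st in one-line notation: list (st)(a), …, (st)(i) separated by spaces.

Chase each element through t then s: a → i → i; b → a → h; c → d → f; d → h → d; e → b → g; f → c → b; g → e → e; h → g → a; i → f → c.
So st in one-line form is i h f d g b e a c.

i h f d g b e a c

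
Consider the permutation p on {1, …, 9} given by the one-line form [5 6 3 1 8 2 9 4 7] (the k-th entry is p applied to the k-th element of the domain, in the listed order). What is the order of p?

The disjoint-cycle form of p has cycle lengths 4, 2, 2, 1.
Since disjoint cycles commute, ord(p) = lcm(4, 2, 2) = 4.

4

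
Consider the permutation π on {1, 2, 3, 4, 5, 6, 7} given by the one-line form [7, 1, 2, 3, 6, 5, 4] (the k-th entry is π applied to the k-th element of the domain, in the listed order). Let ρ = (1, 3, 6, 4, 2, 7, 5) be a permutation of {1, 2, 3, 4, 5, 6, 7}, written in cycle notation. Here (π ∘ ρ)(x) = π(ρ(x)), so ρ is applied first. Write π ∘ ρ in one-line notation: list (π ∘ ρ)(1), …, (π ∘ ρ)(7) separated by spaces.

2 4 5 1 7 3 6

(π ∘ ρ)(x) = π(ρ(x)). Computing each image: π(ρ(1)) = π(3) = 2, π(ρ(2)) = π(7) = 4, π(ρ(3)) = π(6) = 5, π(ρ(4)) = π(2) = 1, π(ρ(5)) = π(1) = 7, π(ρ(6)) = π(4) = 3, π(ρ(7)) = π(5) = 6.
Hence π ∘ ρ = [2 4 5 1 7 3 6].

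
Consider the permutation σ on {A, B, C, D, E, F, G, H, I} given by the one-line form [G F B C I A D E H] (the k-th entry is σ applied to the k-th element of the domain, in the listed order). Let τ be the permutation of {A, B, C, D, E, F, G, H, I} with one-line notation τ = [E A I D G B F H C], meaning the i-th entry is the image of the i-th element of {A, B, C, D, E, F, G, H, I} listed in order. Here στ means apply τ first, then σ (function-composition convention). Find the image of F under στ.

First apply τ: τ(F) = B, then σ(B) = F. Thus (στ)(F) = F.

F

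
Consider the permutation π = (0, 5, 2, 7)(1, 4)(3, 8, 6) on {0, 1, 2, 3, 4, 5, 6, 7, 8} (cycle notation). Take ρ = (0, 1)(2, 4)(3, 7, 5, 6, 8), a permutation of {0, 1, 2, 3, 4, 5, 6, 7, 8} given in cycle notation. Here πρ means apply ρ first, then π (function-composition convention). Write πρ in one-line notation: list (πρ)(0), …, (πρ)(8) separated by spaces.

For each element, apply ρ then π: 0 → 1 → 4; 1 → 0 → 5; 2 → 4 → 1; 3 → 7 → 0; 4 → 2 → 7; 5 → 6 → 3; 6 → 8 → 6; 7 → 5 → 2; 8 → 3 → 8.
Collecting the images, πρ = [4 5 1 0 7 3 6 2 8].

4 5 1 0 7 3 6 2 8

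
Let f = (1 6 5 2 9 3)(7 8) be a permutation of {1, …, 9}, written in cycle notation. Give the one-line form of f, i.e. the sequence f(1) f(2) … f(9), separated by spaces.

Image by image: 1↦6, 2↦9, 3↦1, 4↦4, 5↦2, 6↦5, 7↦8, 8↦7, 9↦3.
So the one-line form is 6 9 1 4 2 5 8 7 3.

6 9 1 4 2 5 8 7 3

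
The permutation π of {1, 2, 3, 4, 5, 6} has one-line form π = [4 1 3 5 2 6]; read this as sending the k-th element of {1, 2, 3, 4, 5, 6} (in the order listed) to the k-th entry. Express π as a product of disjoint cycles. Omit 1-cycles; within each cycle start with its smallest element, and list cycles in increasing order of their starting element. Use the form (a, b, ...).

Iterating π from 1 gives 1 → 4 → 5 → 2 → 1; that is the 4-cycle (1, 4, 5, 2).
Continuing from each remaining unvisited element yields (1, 4, 5, 2).

(1, 4, 5, 2)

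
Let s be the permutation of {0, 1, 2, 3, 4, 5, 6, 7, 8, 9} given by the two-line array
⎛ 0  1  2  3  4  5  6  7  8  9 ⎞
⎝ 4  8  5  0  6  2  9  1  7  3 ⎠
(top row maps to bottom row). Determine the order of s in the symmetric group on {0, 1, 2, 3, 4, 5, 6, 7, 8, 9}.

30

The disjoint-cycle form of s has cycle lengths 5, 3, 2.
Since disjoint cycles commute, ord(s) = lcm(5, 3, 2) = 30.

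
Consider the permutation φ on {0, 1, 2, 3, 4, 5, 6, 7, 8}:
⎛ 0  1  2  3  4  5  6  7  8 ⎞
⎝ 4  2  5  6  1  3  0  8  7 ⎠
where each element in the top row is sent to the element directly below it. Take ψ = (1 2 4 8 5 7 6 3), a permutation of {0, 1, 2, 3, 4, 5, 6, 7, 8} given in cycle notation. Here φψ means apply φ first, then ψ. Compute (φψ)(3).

(φψ)(3) = ψ(φ(3)). φ(3) = 6, then ψ(6) = 3. So (φψ)(3) = 3.

3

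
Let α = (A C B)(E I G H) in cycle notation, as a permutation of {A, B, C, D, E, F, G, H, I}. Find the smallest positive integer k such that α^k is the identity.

The disjoint cycles have lengths 4, 3, 1, 1.
Since disjoint cycles commute, ord(α) = lcm(4, 3) = 12.

12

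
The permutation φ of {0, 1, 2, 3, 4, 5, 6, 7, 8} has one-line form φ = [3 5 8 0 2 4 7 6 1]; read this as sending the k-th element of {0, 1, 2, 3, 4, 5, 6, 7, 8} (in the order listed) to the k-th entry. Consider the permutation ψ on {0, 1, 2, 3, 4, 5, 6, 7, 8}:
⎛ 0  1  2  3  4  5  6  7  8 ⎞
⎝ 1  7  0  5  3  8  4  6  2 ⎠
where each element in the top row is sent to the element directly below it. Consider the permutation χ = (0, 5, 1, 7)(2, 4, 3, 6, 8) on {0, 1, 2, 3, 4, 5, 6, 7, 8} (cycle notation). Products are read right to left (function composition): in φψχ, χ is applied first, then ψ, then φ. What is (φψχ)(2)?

Chase 2: χ(2) = 4; ψ(4) = 3; φ(3) = 0. Hence (φψχ)(2) = 0.

0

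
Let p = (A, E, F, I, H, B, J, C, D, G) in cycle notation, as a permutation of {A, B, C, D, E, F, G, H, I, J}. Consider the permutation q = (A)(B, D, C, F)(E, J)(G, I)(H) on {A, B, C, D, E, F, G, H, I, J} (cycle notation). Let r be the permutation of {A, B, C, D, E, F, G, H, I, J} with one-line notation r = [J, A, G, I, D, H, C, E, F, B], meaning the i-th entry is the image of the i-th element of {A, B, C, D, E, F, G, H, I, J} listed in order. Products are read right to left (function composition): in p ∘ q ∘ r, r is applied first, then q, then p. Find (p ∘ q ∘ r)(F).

Chase F: r(F) = H; q(H) = H; p(H) = B. Hence (p ∘ q ∘ r)(F) = B.

B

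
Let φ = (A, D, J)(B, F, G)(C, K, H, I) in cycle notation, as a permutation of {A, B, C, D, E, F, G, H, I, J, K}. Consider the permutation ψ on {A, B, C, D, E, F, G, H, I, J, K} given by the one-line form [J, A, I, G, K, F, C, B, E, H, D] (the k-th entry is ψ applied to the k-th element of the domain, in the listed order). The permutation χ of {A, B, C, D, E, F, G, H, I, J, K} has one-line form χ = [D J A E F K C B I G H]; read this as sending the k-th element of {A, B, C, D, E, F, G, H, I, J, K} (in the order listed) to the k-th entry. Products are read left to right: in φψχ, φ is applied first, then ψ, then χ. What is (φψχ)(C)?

Chase C: φ(C) = K; ψ(K) = D; χ(D) = E. Hence (φψχ)(C) = E.

E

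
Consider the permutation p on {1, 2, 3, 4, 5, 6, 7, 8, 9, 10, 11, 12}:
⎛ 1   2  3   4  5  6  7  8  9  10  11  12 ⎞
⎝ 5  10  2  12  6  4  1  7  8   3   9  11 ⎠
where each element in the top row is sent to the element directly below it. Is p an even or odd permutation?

even

In disjoint-cycle form the cycle lengths are 9, 3.
A cycle of length ℓ contributes ℓ−1 transpositions, so p is a product of 8 + 2 = 10 transpositions — even.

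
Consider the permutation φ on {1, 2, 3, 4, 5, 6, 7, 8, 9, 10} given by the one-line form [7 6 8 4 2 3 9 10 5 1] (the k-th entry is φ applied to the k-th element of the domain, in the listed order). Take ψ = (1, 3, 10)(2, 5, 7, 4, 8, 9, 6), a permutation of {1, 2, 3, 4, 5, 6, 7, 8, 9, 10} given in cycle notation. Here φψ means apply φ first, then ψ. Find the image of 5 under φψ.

(φψ)(5) = ψ(φ(5)). φ(5) = 2, then ψ(2) = 5. So (φψ)(5) = 5.

5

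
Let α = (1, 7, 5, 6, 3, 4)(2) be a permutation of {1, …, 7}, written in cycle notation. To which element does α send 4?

1

4 appears in (1, 7, 5, 6, 3, 4); the next entry (wrapping around) is 1.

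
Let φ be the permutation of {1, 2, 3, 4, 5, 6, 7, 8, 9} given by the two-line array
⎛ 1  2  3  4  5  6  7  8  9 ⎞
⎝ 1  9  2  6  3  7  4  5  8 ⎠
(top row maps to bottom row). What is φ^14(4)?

7

Tracing 4 → 6 → … returns to 4 after 3 steps, so 4 lies in a 3-cycle (4, 6, 7).
Since the cycle has length 3, φ^14 acts on it the same as φ^2 (14 mod 3 = 2).
Advancing 2 steps from 4: 4 → 6 → 7.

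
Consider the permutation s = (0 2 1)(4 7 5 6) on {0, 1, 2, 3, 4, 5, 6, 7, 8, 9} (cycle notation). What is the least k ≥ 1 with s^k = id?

The cycle type of s is (4, 3, 1, 1, 1).
Since disjoint cycles commute, ord(s) = lcm(4, 3) = 12.

12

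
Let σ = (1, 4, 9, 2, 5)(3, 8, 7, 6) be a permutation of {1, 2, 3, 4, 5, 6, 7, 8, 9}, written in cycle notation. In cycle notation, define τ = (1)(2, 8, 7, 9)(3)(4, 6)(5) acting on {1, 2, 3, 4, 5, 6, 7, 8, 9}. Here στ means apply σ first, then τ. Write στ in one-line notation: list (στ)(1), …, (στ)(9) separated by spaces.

Chase each element through σ then τ: 1 → 4 → 6; 2 → 5 → 5; 3 → 8 → 7; 4 → 9 → 2; 5 → 1 → 1; 6 → 3 → 3; 7 → 6 → 4; 8 → 7 → 9; 9 → 2 → 8.
Collecting the images, στ = [6 5 7 2 1 3 4 9 8].

6 5 7 2 1 3 4 9 8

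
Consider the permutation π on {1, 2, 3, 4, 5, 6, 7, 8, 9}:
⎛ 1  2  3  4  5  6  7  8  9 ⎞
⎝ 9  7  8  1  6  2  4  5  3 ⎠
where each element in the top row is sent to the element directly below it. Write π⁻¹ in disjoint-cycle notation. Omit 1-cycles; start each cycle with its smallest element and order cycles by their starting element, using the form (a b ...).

(1 4 7 2 6 5 8 3 9)

The cycle decomposition of π is (1 9 3 8 5 6 2 7 4).
The inverse reverses every cycle; in canonical form, π⁻¹ = (1 4 7 2 6 5 8 3 9).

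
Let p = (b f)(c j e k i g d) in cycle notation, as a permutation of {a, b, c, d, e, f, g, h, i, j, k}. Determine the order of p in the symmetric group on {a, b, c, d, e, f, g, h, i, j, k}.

The cycle type of p is (7, 2, 1, 1).
Since disjoint cycles commute, ord(p) = lcm(7, 2) = 14.

14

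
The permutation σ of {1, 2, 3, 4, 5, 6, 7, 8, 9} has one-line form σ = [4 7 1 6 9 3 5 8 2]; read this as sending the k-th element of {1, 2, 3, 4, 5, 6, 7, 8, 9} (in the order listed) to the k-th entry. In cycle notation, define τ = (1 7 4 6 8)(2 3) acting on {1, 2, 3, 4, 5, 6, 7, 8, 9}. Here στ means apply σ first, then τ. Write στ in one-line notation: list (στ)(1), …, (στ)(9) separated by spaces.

(στ)(x) = τ(σ(x)). Computing each image: τ(σ(1)) = τ(4) = 6, τ(σ(2)) = τ(7) = 4, τ(σ(3)) = τ(1) = 7, τ(σ(4)) = τ(6) = 8, τ(σ(5)) = τ(9) = 9, τ(σ(6)) = τ(3) = 2, τ(σ(7)) = τ(5) = 5, τ(σ(8)) = τ(8) = 1, τ(σ(9)) = τ(2) = 3.
Hence στ = [6 4 7 8 9 2 5 1 3].

6 4 7 8 9 2 5 1 3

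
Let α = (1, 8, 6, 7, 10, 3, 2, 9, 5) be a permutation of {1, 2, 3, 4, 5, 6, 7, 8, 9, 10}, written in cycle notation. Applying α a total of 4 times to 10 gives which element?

10 lies in the 9-cycle (1, 8, 6, 7, 10, 3, 2, 9, 5).
Advancing 4 steps from 10: 10 → 3 → 2 → 9 → 5.

5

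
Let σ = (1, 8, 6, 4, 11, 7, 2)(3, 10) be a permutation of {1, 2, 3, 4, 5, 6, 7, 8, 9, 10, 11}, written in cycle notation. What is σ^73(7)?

8

7 lies in the 7-cycle (1, 8, 6, 4, 11, 7, 2).
Powers repeat with period 7 on this cycle, and 73 mod 7 = 3, so σ^73(7) = σ^3(7).
Stepping 3 places around the cycle: 7 → 2 → 1 → 8.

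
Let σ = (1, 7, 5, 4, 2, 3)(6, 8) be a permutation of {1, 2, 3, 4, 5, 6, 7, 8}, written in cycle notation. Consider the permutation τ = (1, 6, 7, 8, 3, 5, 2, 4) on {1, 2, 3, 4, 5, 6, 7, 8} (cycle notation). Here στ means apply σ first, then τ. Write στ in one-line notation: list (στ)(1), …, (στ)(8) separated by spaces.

8 5 6 4 1 3 2 7

For each element, apply σ then τ: 1 → 7 → 8; 2 → 3 → 5; 3 → 1 → 6; 4 → 2 → 4; 5 → 4 → 1; 6 → 8 → 3; 7 → 5 → 2; 8 → 6 → 7.
So στ in one-line form is 8 5 6 4 1 3 2 7.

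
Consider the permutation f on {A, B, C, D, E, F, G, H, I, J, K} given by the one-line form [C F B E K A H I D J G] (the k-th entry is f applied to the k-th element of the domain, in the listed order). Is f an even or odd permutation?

In disjoint-cycle form the cycle lengths are 6, 4, 1.
A cycle is odd iff its length is even; f has 2 even-length cycles, so sgn(f) = (−1)^2 and f is even.

even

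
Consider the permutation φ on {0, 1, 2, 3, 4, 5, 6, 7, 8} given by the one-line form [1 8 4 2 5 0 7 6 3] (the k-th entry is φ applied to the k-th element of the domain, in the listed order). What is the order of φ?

14

The disjoint-cycle form of φ has cycle lengths 7, 2.
The order is lcm(7, 2) = 14.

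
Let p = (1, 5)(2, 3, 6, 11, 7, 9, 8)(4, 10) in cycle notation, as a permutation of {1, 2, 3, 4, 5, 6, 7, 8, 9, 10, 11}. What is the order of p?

14

The cycle type of p is (7, 2, 2).
The order of p is the least common multiple of its cycle lengths: lcm(7, 2, 2) = 14.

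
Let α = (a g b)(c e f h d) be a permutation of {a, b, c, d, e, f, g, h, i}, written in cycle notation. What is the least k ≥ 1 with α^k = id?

15

The cycle type of α is (5, 3, 1).
Since disjoint cycles commute, ord(α) = lcm(5, 3) = 15.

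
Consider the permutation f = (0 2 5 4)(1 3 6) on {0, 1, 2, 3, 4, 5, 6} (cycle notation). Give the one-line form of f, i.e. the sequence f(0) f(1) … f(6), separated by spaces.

Reading each image from the cycles: 0↦2, 1↦3, 2↦5, 3↦6, 4↦0, 5↦4, 6↦1.
So the one-line form is 2 3 5 6 0 4 1.

2 3 5 6 0 4 1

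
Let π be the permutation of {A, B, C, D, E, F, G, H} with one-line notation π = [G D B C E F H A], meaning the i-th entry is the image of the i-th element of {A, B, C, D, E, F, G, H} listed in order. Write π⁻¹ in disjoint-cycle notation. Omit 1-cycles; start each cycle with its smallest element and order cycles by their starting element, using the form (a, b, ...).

(A, H, G)(B, C, D)

First write π in disjoint cycles: (A, G, H)(B, D, C).
Reversing each cycle (and rotating so the smallest element leads) gives π⁻¹ = (A, H, G)(B, C, D).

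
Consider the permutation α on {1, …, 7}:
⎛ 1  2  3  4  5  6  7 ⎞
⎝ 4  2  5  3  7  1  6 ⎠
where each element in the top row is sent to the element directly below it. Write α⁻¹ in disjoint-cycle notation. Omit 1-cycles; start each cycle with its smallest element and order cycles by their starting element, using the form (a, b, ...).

(1, 6, 7, 5, 3, 4)

The cycle decomposition of α is (1, 4, 3, 5, 7, 6).
Reversing each cycle (and rotating so the smallest element leads) gives α⁻¹ = (1, 6, 7, 5, 3, 4).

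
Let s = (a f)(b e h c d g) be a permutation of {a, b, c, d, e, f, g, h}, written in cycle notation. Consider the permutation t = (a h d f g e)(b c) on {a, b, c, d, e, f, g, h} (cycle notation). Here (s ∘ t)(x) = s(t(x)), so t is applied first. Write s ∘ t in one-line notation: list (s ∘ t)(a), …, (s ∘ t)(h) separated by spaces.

(s ∘ t)(x) = s(t(x)). Computing each image: s(t(a)) = s(h) = c, s(t(b)) = s(c) = d, s(t(c)) = s(b) = e, s(t(d)) = s(f) = a, s(t(e)) = s(a) = f, s(t(f)) = s(g) = b, s(t(g)) = s(e) = h, s(t(h)) = s(d) = g.
Hence s ∘ t = [c d e a f b h g].

c d e a f b h g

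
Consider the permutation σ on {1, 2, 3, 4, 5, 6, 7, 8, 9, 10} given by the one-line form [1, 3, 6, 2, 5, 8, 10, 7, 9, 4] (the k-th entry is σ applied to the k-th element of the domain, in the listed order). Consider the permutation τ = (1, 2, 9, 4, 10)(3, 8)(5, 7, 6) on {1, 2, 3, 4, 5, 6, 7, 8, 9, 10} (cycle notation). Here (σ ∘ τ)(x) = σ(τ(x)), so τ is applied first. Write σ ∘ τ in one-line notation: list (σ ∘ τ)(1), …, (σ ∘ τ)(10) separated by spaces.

(σ ∘ τ)(x) = σ(τ(x)). Computing each image: σ(τ(1)) = σ(2) = 3, σ(τ(2)) = σ(9) = 9, σ(τ(3)) = σ(8) = 7, σ(τ(4)) = σ(10) = 4, σ(τ(5)) = σ(7) = 10, σ(τ(6)) = σ(5) = 5, σ(τ(7)) = σ(6) = 8, σ(τ(8)) = σ(3) = 6, σ(τ(9)) = σ(4) = 2, σ(τ(10)) = σ(1) = 1.
Hence σ ∘ τ = [3 9 7 4 10 5 8 6 2 1].

3 9 7 4 10 5 8 6 2 1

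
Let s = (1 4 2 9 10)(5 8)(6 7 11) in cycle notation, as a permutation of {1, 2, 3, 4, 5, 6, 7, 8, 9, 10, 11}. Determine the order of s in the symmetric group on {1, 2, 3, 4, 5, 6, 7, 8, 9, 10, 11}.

30

The cycle type of s is (5, 3, 2, 1).
The order is lcm(5, 3, 2) = 30.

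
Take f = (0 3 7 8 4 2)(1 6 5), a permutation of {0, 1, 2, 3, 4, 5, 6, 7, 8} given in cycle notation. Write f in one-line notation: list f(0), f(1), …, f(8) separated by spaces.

3 6 0 7 2 1 5 8 4

Each element maps to the next entry in its cycle (wrapping to the front): 0→3, 1→6, 2→0, 3→7, 4→2, 5→1, 6→5, 7→8, 8→4.
Listing these in domain order gives 3 6 0 7 2 1 5 8 4.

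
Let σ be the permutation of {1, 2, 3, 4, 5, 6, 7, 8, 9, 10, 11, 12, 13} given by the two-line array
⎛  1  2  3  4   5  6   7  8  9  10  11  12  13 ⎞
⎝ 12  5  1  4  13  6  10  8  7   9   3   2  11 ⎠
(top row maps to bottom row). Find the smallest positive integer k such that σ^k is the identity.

21

The disjoint-cycle form of σ has cycle lengths 7, 3, 1, 1, 1.
The order is lcm(7, 3) = 21.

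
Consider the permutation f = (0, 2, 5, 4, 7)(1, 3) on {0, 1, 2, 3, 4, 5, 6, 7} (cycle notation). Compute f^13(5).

5 lies in the 5-cycle (0, 2, 5, 4, 7).
Powers repeat with period 5 on this cycle, and 13 mod 5 = 3, so f^13(5) = f^3(5).
Advancing 3 steps from 5: 5 → 4 → 7 → 0.

0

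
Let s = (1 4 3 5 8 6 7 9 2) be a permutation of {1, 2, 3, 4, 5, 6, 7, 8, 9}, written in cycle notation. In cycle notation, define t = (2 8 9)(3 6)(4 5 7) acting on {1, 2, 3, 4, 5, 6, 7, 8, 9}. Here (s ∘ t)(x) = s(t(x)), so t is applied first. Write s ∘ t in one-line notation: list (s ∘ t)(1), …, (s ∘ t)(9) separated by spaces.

4 6 7 8 9 5 3 2 1

Chase each element through t then s: 1 → 1 → 4; 2 → 8 → 6; 3 → 6 → 7; 4 → 5 → 8; 5 → 7 → 9; 6 → 3 → 5; 7 → 4 → 3; 8 → 9 → 2; 9 → 2 → 1.
Collecting the images, s ∘ t = [4 6 7 8 9 5 3 2 1].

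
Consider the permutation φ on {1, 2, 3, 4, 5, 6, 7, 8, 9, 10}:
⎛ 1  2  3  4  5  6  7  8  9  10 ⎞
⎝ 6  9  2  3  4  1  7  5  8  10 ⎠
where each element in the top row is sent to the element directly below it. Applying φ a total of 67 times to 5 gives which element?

Tracing 5 → 4 → … returns to 5 after 6 steps, so 5 lies in a 6-cycle (2, 9, 8, 5, 4, 3).
Powers repeat with period 6 on this cycle, and 67 mod 6 = 1, so φ^67(5) = φ^1(5).
Stepping 1 place around the cycle: 5 → 4.

4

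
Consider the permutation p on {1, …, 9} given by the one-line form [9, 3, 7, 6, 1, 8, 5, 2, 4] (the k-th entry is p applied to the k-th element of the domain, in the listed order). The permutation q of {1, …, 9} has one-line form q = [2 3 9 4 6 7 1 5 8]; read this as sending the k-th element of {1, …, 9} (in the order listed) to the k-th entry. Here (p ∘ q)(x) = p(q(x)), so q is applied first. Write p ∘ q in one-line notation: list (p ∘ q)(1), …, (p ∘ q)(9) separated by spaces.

3 7 4 6 8 5 9 1 2

(p ∘ q)(x) = p(q(x)). Computing each image: p(q(1)) = p(2) = 3, p(q(2)) = p(3) = 7, p(q(3)) = p(9) = 4, p(q(4)) = p(4) = 6, p(q(5)) = p(6) = 8, p(q(6)) = p(7) = 5, p(q(7)) = p(1) = 9, p(q(8)) = p(5) = 1, p(q(9)) = p(8) = 2.
Hence p ∘ q = [3 7 4 6 8 5 9 1 2].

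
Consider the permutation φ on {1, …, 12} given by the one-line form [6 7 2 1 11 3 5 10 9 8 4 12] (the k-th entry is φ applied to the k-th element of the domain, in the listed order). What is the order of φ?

8

Decomposing into disjoint cycles gives cycle lengths 8, 2, 1, 1.
Since disjoint cycles commute, ord(φ) = lcm(8, 2) = 8.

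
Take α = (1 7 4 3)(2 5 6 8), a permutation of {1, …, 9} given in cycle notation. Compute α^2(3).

7

3 lies in the 4-cycle (1 7 4 3).
Stepping 2 places around the cycle: 3 → 1 → 7.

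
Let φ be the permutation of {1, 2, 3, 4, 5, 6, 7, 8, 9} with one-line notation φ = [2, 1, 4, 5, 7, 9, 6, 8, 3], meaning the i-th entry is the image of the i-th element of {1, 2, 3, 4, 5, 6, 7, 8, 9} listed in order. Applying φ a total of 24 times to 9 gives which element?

9

Tracing 9 → 3 → … returns to 9 after 6 steps, so 9 lies in a 6-cycle (3, 4, 5, 7, 6, 9).
Since the cycle has length 6, φ^24 acts on it the same as φ^0 (24 mod 6 = 0).
So φ^24(9) = 9.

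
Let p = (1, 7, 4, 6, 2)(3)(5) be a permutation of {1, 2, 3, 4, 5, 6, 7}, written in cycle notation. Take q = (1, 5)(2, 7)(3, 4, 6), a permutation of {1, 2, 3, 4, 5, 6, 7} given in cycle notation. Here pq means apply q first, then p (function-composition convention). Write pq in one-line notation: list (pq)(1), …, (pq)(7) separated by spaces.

For each element, apply q then p: 1 → 5 → 5; 2 → 7 → 4; 3 → 4 → 6; 4 → 6 → 2; 5 → 1 → 7; 6 → 3 → 3; 7 → 2 → 1.
Collecting the images, pq = [5 4 6 2 7 3 1].

5 4 6 2 7 3 1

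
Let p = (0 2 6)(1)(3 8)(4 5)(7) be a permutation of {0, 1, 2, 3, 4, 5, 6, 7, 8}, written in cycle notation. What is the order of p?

6

The disjoint cycles have lengths 3, 2, 2, 1, 1.
The order is lcm(3, 2, 2) = 6.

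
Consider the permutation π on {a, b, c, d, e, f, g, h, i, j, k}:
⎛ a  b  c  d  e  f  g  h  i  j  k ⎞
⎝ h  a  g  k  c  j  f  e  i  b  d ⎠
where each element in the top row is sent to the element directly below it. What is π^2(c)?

f

Tracing c → g → … returns to c after 8 steps, so c lies in an 8-cycle (a h e c g f j b).
Stepping 2 places around the cycle: c → g → f.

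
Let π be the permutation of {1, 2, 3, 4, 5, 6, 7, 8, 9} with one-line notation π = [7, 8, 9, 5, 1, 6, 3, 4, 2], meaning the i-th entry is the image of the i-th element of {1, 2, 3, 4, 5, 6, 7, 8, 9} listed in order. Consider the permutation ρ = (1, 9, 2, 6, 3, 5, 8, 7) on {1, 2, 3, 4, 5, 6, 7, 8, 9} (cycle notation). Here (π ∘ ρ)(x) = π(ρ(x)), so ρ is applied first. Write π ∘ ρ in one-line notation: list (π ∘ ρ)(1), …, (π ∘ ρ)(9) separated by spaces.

For each element, apply ρ then π: 1 → 9 → 2; 2 → 6 → 6; 3 → 5 → 1; 4 → 4 → 5; 5 → 8 → 4; 6 → 3 → 9; 7 → 1 → 7; 8 → 7 → 3; 9 → 2 → 8.
Collecting the images, π ∘ ρ = [2 6 1 5 4 9 7 3 8].

2 6 1 5 4 9 7 3 8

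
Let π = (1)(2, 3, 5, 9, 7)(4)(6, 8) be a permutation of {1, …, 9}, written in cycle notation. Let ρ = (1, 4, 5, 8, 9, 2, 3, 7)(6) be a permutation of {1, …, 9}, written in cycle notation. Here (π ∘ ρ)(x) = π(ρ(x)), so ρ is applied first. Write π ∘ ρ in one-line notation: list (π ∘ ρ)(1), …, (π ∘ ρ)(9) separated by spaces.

4 5 2 9 6 8 1 7 3

(π ∘ ρ)(x) = π(ρ(x)). Computing each image: π(ρ(1)) = π(4) = 4, π(ρ(2)) = π(3) = 5, π(ρ(3)) = π(7) = 2, π(ρ(4)) = π(5) = 9, π(ρ(5)) = π(8) = 6, π(ρ(6)) = π(6) = 8, π(ρ(7)) = π(1) = 1, π(ρ(8)) = π(9) = 7, π(ρ(9)) = π(2) = 3.
Hence π ∘ ρ = [4 5 2 9 6 8 1 7 3].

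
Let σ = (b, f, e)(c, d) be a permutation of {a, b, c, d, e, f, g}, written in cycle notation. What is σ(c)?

In the cycle (c, d), c is followed by d, so σ(c) = d.

d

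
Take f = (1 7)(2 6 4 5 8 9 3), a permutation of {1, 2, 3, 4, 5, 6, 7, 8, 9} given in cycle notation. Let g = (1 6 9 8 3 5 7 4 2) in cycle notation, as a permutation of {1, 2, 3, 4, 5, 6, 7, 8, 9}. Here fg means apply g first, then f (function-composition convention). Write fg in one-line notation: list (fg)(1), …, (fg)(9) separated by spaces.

(fg)(x) = f(g(x)). Computing each image: f(g(1)) = f(6) = 4, f(g(2)) = f(1) = 7, f(g(3)) = f(5) = 8, f(g(4)) = f(2) = 6, f(g(5)) = f(7) = 1, f(g(6)) = f(9) = 3, f(g(7)) = f(4) = 5, f(g(8)) = f(3) = 2, f(g(9)) = f(8) = 9.
Hence fg = [4 7 8 6 1 3 5 2 9].

4 7 8 6 1 3 5 2 9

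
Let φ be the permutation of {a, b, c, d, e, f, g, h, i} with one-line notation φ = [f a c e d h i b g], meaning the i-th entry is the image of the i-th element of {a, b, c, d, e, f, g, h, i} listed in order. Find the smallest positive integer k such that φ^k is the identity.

4

Writing φ as disjoint cycles, the cycle lengths are 4, 2, 2, 1.
Since disjoint cycles commute, ord(φ) = lcm(4, 2, 2) = 4.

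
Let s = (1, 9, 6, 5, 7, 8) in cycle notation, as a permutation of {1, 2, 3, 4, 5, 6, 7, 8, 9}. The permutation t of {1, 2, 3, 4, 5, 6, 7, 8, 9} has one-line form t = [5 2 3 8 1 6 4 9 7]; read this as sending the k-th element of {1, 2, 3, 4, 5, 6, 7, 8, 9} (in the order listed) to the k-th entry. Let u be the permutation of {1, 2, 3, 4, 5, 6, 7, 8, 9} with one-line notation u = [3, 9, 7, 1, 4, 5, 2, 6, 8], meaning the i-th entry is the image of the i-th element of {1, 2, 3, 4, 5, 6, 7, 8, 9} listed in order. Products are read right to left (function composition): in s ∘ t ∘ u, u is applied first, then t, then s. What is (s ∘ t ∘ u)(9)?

6

(s ∘ t ∘ u)(9) = s(t(u(9))). u(9) = 8, then t(8) = 9, then s(9) = 6, so the result is 6.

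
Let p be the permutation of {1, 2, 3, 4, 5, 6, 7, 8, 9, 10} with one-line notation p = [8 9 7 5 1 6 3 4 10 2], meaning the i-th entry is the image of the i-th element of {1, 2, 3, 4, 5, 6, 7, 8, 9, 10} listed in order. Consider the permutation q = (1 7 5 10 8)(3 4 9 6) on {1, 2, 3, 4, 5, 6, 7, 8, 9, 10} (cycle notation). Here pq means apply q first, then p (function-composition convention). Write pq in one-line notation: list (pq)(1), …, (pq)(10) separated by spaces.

3 9 5 10 2 7 1 8 6 4

(pq)(x) = p(q(x)). Computing each image: p(q(1)) = p(7) = 3, p(q(2)) = p(2) = 9, p(q(3)) = p(4) = 5, p(q(4)) = p(9) = 10, p(q(5)) = p(10) = 2, p(q(6)) = p(3) = 7, p(q(7)) = p(5) = 1, p(q(8)) = p(1) = 8, p(q(9)) = p(6) = 6, p(q(10)) = p(8) = 4.
Hence pq = [3 9 5 10 2 7 1 8 6 4].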